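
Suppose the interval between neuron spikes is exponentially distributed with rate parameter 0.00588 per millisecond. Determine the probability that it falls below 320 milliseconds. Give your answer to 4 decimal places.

P(X ≤ 320) = 1 − e^(−λ·320) = 1 − e^(−1.8816) ≈ 0.8477.

0.8477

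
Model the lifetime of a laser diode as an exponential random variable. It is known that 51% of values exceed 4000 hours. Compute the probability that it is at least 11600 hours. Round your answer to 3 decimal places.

e^(−λ·4000) = 0.51 ⇒ λ = −ln(0.51)/4000 = 0.000168336.
P(X > 11600) = e^(−0.000168336·11600) = e^(−1.9527) ≈ 0.142.

0.142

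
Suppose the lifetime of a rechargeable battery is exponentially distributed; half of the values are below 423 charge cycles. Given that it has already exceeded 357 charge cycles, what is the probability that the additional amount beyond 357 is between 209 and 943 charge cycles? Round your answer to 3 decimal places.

For an exponential, median = ln(2)/λ, so λ = ln 2 / 423 = 0.00163865 per charge cycle.
Memoryless: the residual past 357 is again Exp(λ).
P(209 < residual < 943) = e^(−λ·209) − e^(−λ·943) = 0.71001 − 0.21326 ≈ 0.497.

0.497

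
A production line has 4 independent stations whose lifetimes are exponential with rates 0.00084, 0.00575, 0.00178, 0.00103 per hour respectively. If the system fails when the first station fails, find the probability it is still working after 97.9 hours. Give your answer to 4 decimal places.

The time to first failure is exponential with rate Σλ = 0.00084 + 0.00575 + 0.00178 + 0.00103 = 0.0094.
P(min > 97.9) = e^(−0.0094·97.9) = e^(−0.92026) ≈ 0.3984.

0.3984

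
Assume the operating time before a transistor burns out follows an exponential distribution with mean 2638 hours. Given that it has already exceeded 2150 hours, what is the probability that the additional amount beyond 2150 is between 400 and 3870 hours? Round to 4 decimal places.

0.6287

The rate is λ = 1/2638 = 0.000379075 per hour.
Memoryless: the residual past 2150 is again Exp(λ).
P(400 < residual < 3870) = e^(−λ·400) − e^(−λ·3870) = 0.85931 − 0.23061 ≈ 0.6287.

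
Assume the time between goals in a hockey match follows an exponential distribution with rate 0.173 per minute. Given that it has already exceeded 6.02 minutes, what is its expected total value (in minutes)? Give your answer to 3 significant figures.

By memorylessness, E[X | X > 6.02] = 6.02 + 1/λ = 6.02 + 5.78035 = 11.8003 minutes.

11.8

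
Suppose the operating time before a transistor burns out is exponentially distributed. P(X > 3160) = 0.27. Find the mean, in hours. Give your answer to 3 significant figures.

e^(−λ·3160) = 0.27 ⇒ λ = −ln(0.27)/3160 = 0.000414346.
Mean = 1/λ = 2413.44 hours.

2410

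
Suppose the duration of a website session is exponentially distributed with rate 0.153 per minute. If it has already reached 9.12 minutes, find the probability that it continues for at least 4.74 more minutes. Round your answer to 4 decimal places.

0.4842

By the memoryless property, P(X > 9.12+4.74 | X > 9.12) = P(X > 4.74).
P(X > 4.74) = e^(−0.72522) ≈ 0.4842.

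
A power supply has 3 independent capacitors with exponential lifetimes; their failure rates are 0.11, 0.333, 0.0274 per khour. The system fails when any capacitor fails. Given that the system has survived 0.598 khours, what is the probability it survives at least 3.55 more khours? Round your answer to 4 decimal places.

0.1883

Time to first failure ~ Exp(Σλ) with Σλ = 0.4704.
By memorylessness, P(T > 0.598+3.55 | T > 0.598) = P(T > 3.55) = e^(−0.4704·3.55) ≈ 0.1883.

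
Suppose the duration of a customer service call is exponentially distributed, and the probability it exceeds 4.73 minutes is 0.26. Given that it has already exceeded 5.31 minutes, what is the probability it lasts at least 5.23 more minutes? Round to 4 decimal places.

From e^(−λ·4.73) = 0.26, λ = −ln(0.26)/4.73 = 0.284794.
Memoryless: P(X > 5.31+5.23 | X > 5.31) = P(X > 5.23) = e^(−0.284794·5.23) ≈ 0.2255.

0.2255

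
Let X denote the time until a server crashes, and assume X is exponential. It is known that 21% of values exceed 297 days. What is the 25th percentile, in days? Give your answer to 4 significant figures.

54.75

e^(−λ·297) = 0.21 ⇒ λ = −ln(0.21)/297 = 0.00525471.
25th percentile: 1 − e^(−λt) = 0.25, t = −ln(0.75)/λ = 54.7475 days.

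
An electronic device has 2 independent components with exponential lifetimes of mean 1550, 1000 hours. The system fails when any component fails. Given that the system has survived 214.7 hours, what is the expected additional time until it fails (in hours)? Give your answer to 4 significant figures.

First-failure rate Σλ = 1/1550 + 1/1000 = 0.00164516.
By memorylessness the expected residual is 1/Σλ = 607.843 hours, regardless of the 214.7 already elapsed.

607.8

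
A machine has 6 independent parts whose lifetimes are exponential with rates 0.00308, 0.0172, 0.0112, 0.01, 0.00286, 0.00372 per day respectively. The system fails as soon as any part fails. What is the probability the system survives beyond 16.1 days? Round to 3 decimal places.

The time to first failure is exponential with rate Σλ = 0.00308 + 0.0172 + 0.0112 + 0.01 + 0.00286 + 0.00372 = 0.04806.
P(min > 16.1) = e^(−0.04806·16.1) = e^(−0.77377) ≈ 0.461.

0.461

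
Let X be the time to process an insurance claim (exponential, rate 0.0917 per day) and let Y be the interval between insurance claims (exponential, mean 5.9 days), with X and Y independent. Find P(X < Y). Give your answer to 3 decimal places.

λ_1 = 0.0917, λ_2 = 1/5.9 = 0.169492.
For independent exponentials, P(X < Y) = λ_1/(λ_1+λ_2) = 0.0917/0.261192 ≈ 0.351.

0.351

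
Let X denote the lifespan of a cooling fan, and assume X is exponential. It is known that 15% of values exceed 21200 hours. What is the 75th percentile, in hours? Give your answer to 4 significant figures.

e^(−λ·21200) = 0.15 ⇒ λ = −ln(0.15)/21200 = 0.0000894868.
75th percentile: 1 − e^(−λt) = 0.75, t = −ln(0.25)/λ = 15491.6 hours.

15490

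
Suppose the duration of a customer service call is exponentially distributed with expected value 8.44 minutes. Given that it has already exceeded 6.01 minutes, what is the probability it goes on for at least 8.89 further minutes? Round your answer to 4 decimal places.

The rate is λ = 1/8.44 = 0.118483 per minute.
By the memoryless property, P(X > 6.01+8.89 | X > 6.01) = P(X > 8.89).
P(X > 8.89) = e^(−1.0533) ≈ 0.3488.

0.3488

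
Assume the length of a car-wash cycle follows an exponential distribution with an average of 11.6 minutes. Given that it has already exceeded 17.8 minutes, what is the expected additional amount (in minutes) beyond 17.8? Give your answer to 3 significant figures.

The rate is λ = 1/11.6 = 0.0862069 per minute.
By memorylessness, the remaining amount past any threshold is again Exp(λ) with mean 1/λ = 11.6 minutes.

11.6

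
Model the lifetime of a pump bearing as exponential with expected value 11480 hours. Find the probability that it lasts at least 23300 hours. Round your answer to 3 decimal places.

The rate is λ = 1/11480 = 0.000087108 per hour.
P(X > 23300) = e^(−λ·23300) = e^(−2.0296) ≈ 0.131.

0.131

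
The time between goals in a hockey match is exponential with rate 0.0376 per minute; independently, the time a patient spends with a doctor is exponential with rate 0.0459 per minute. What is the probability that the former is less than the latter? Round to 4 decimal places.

λ_1 = 0.0376, λ_2 = 0.0459.
For independent exponentials, P(the former < the latter) = λ_1/(λ_1+λ_2) = 0.0376/0.0835 ≈ 0.4503.

0.4503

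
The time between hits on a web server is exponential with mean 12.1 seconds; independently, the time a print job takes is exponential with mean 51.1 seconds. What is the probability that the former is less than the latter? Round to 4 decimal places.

0.8085

λ_1 = 1/12.1 = 0.0826446, λ_2 = 1/51.1 = 0.0195695.
For independent exponentials, P(the former < the latter) = λ_1/(λ_1+λ_2) = 0.0826446/0.102214 ≈ 0.8085.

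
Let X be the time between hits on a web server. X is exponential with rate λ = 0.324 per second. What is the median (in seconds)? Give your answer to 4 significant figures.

2.139

Set 1 − e^(−λt) = 0.5, so t = −ln(0.5)/λ = 0.69315/0.324 ≈ 2.13934 seconds.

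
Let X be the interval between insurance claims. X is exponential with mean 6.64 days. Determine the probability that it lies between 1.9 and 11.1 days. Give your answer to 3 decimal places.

The rate is λ = 1/6.64 = 0.150602 per day.
P(1.9 < X < 11.1) = e^(−λ·1.9) − e^(−λ·11.1) = 0.75115 − 0.18793 ≈ 0.563.

0.563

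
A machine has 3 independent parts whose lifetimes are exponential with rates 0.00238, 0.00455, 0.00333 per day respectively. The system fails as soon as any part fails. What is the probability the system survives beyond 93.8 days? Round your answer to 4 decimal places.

0.3820

The time to first failure is exponential with rate Σλ = 0.00238 + 0.00455 + 0.00333 = 0.01026.
P(min > 93.8) = e^(−0.01026·93.8) = e^(−0.96239) ≈ 0.3820.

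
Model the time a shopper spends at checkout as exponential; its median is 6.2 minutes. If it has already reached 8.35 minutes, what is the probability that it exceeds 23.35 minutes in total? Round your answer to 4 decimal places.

For an exponential, median = ln(2)/λ, so λ = ln 2 / 6.2 = 0.111798 per minute.
The exponential is memoryless, so the remaining time is again Exp(λ): the condition X > 8.35 is irrelevant.
P(X > 15) = e^(−1.677) ≈ 0.1869.

0.1869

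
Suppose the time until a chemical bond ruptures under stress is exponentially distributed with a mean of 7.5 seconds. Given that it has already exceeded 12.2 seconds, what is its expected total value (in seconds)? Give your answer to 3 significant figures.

19.7

The rate is λ = 1/7.5 = 0.133333 per second.
By memorylessness, E[X | X > 12.2] = 12.2 + 1/λ = 12.2 + 7.5 = 19.7 seconds.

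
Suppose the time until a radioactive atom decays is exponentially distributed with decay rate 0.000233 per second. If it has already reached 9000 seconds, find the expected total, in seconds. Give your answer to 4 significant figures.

13290

By memorylessness, E[X | X > 9000] = 9000 + 1/λ = 9000 + 4291.85 = 13291.8 seconds.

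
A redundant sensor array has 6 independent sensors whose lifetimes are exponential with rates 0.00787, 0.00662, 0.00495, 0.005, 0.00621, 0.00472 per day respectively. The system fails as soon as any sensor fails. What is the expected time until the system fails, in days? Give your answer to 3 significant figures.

The time to first failure is exponential with rate Σλ = 0.00787 + 0.00662 + 0.00495 + 0.005 + 0.00621 + 0.00472 = 0.03537.
E[min] = 1/Σλ = 1/0.03537 = 28.2725 days.

28.3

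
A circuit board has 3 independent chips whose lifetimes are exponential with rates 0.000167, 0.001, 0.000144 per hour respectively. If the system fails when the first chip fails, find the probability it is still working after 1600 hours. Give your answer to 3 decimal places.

0.123

The time to first failure is exponential with rate Σλ = 0.000167 + 0.001 + 0.000144 = 0.001311.
P(min > 1600) = e^(−0.001311·1600) = e^(−2.0976) ≈ 0.123.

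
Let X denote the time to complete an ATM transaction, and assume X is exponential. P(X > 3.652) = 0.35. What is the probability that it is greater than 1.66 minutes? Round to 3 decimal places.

0.621

e^(−λ·3.652) = 0.35 ⇒ λ = −ln(0.35)/3.652 = 0.287465.
P(X > 1.66) = e^(−0.287465·1.66) = e^(−0.47719) ≈ 0.621.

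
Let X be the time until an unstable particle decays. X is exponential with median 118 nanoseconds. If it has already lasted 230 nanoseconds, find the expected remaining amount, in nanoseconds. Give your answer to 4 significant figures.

For an exponential, median = ln(2)/λ, so λ = ln 2 / 118 = 0.00587413 per nanosecond.
By memorylessness, the remaining amount past any threshold is again Exp(λ) with mean 1/λ = 170.238 nanoseconds.

170.2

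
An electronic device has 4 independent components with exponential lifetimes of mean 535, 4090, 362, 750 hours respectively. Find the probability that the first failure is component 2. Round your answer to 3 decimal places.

0.039

Rates: λ_i = 1/mean_i → 0.00186916, 0.000244499, 0.00276243, 0.00133333; Σλ = 0.00620942.
P(component 2 first) = λ_2/Σλ = 0.000244499/0.00620942 ≈ 0.039.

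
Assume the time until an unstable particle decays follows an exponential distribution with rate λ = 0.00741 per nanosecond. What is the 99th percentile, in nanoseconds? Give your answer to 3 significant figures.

Set 1 − e^(−λt) = 0.99, so t = −ln(0.01)/λ = 4.6052/0.00741 ≈ 621.48 nanoseconds.

621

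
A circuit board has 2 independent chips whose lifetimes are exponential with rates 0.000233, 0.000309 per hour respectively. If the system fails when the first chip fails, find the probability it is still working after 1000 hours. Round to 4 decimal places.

The time to first failure is exponential with rate Σλ = 0.000233 + 0.000309 = 0.000542.
P(min > 1000) = e^(−0.000542·1000) = e^(−0.542) ≈ 0.5816.

0.5816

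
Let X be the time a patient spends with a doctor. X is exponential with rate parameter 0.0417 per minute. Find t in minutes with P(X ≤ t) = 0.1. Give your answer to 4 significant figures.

2.527

Set 1 − e^(−λt) = 0.1, so t = −ln(0.9)/λ = 0.10536/0.0417 ≈ 2.52663 minutes.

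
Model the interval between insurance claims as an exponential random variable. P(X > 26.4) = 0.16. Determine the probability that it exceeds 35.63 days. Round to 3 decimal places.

0.084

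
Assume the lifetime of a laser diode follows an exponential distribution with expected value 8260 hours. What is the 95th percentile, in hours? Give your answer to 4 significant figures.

24740

The rate is λ = 1/8260 = 0.000121065 per hour.
Set 1 − e^(−λt) = 0.95, so t = −ln(0.05)/λ = 2.9957/0.000121065 ≈ 24744.7 hours.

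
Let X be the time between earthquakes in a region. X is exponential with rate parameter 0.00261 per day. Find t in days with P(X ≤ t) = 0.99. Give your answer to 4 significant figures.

Set 1 − e^(−λt) = 0.99, so t = −ln(0.01)/λ = 4.6052/0.00261 ≈ 1764.43 days.

1764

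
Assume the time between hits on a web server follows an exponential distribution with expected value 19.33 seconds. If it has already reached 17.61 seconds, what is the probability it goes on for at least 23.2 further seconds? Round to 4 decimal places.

0.3011

The rate is λ = 1/19.33 = 0.0517331 per second.
By the memoryless property, P(X > 17.61+23.2 | X > 17.61) = P(X > 23.2).
P(X > 23.2) = e^(−1.2002) ≈ 0.3011.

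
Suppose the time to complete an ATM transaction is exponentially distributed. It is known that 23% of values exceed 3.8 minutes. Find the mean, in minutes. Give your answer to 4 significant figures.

2.586

e^(−λ·3.8) = 0.23 ⇒ λ = −ln(0.23)/3.8 = 0.386757.
Mean = 1/λ = 2.5856 minutes.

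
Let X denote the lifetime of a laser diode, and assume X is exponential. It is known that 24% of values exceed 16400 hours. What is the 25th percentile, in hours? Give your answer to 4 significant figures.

e^(−λ·16400) = 0.24 ⇒ λ = −ln(0.24)/16400 = 0.0000870193.
25th percentile: 1 − e^(−λt) = 0.25, t = −ln(0.75)/λ = 3305.96 hours.

3306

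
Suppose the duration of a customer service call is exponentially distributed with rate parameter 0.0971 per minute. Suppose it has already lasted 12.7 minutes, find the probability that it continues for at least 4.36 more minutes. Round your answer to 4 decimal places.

0.6548

P(X > s+t | X > s) = e^(−λ(s+t))/e^(−λs) = e^(−λt), independent of s = 12.7.
P(X > 4.36) = e^(−0.42336) ≈ 0.6548.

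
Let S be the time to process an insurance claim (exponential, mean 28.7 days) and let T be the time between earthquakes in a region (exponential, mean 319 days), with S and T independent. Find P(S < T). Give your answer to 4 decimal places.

λ_1 = 1/28.7 = 0.0348432, λ_2 = 1/319 = 0.0031348.
For independent exponentials, P(S < T) = λ_1/(λ_1+λ_2) = 0.0348432/0.037978 ≈ 0.9175.

0.9175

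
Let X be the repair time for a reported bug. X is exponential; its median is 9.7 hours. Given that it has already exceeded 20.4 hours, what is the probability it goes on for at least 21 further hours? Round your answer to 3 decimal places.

0.223

For an exponential, median = ln(2)/λ, so λ = ln 2 / 9.7 = 0.0714585 per hour.
P(X > s+t | X > s) = e^(−λ(s+t))/e^(−λs) = e^(−λt), independent of s = 20.4.
P(X > 21) = e^(−1.5006) ≈ 0.223.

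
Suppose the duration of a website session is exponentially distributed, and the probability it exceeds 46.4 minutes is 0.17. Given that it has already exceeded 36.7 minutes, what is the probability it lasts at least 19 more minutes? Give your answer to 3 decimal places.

From e^(−λ·46.4) = 0.17, λ = −ln(0.17)/46.4 = 0.0381887.
Memoryless: P(X > 36.7+19 | X > 36.7) = P(X > 19) = e^(−0.0381887·19) ≈ 0.484.

0.484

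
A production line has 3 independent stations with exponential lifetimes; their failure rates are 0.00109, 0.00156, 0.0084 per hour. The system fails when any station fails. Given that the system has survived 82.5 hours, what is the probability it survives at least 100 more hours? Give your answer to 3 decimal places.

0.331

Time to first failure ~ Exp(Σλ) with Σλ = 0.01105.
By memorylessness, P(T > 82.5+100 | T > 82.5) = P(T > 100) = e^(−0.01105·100) ≈ 0.331.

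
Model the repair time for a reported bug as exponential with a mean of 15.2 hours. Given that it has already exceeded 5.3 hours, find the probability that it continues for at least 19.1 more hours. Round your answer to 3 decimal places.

0.285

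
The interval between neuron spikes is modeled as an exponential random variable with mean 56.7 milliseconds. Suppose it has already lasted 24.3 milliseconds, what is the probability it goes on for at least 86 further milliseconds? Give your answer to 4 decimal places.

0.2194

The rate is λ = 1/56.7 = 0.0176367 per millisecond.
P(X > s+t | X > s) = e^(−λ(s+t))/e^(−λs) = e^(−λt), independent of s = 24.3.
P(X > 86) = e^(−1.5168) ≈ 0.2194.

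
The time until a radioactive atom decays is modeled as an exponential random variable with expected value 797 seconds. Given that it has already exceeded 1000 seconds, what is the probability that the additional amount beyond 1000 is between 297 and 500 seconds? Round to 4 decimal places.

0.1549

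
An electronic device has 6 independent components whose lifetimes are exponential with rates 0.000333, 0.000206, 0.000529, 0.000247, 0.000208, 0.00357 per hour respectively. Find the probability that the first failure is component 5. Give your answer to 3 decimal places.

The time to first failure is exponential with rate Σλ = 0.000333 + 0.000206 + 0.000529 + 0.000247 + 0.000208 + 0.00357 = 0.005093.
P(component 5 first) = λ_5/Σλ = 0.000208/0.005093 ≈ 0.041.

0.041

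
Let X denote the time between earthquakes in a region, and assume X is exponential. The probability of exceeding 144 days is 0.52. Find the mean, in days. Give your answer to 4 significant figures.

220.2

e^(−λ·144) = 0.52 ⇒ λ = −ln(0.52)/144 = 0.00454116.
Mean = 1/λ = 220.208 days.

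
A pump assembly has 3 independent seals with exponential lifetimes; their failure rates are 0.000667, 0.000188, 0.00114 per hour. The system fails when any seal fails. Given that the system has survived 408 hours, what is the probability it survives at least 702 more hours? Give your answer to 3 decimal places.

0.246

Time to first failure ~ Exp(Σλ) with Σλ = 0.001995.
By memorylessness, P(T > 408+702 | T > 408) = P(T > 702) = e^(−0.001995·702) ≈ 0.246.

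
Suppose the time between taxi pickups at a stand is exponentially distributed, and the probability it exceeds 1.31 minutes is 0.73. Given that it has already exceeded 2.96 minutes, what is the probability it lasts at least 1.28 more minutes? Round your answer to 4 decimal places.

From e^(−λ·1.31) = 0.73, λ = −ln(0.73)/1.31 = 0.240237.
Memoryless: P(X > 2.96+1.28 | X > 2.96) = P(X > 1.28) = e^(−0.240237·1.28) ≈ 0.7353.

0.7353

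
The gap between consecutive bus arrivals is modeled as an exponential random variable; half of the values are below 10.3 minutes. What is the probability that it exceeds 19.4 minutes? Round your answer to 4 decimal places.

For an exponential, median = ln(2)/λ, so λ = ln 2 / 10.3 = 0.0672958 per minute.
P(X > 19.4) = e^(−λ·19.4) = e^(−1.3055) ≈ 0.2710.

0.2710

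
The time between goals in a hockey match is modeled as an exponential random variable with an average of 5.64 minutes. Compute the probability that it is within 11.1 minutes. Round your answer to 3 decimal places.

The rate is λ = 1/5.64 = 0.177305 per minute.
P(X ≤ 11.1) = 1 − e^(−λ·11.1) = 1 − e^(−1.9681) ≈ 0.860.

0.860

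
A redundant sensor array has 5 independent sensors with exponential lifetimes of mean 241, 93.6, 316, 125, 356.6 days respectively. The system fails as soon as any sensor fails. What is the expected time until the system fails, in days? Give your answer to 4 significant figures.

34.72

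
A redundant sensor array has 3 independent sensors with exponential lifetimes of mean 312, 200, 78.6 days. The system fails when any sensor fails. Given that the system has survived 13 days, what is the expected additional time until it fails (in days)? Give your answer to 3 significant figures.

First-failure rate Σλ = 1/312 + 1/200 + 1/78.6 = 0.0209278.
By memorylessness the expected residual is 1/Σλ = 47.7834 days, regardless of the 13 already elapsed.

47.8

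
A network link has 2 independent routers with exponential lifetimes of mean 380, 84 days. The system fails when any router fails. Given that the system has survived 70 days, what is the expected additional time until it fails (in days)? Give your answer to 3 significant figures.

68.8

First-failure rate Σλ = 1/380 + 1/84 = 0.0145363.
By memorylessness the expected residual is 1/Σλ = 68.7931 days, regardless of the 70 already elapsed.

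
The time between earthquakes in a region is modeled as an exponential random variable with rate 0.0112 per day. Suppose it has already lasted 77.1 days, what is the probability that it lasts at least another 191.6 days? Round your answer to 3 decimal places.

0.117

The exponential is memoryless, so the remaining time is again Exp(λ): the condition X > 77.1 is irrelevant.
P(X > 191.6) = e^(−2.1459) ≈ 0.117.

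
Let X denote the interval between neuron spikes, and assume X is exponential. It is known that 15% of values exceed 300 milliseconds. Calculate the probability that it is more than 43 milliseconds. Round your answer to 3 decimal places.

e^(−λ·300) = 0.15 ⇒ λ = −ln(0.15)/300 = 0.00632373.
P(X > 43) = e^(−0.00632373·43) = e^(−0.27192) ≈ 0.762.

0.762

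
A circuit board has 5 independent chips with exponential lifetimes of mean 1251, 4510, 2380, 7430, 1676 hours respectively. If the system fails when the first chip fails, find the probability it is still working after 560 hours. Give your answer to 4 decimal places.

0.2962

The first failure time is exponential with rate Σλ_i = 1/1251 + 1/4510 + 1/2380 + 1/7430 + 1/1676 = 0.00217251 per hour.
P(min > 560) = e^(−0.00217251·560) = e^(−1.2166) ≈ 0.2962.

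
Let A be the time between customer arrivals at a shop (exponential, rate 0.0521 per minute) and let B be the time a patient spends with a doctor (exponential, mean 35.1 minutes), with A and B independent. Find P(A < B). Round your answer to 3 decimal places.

0.646

λ_1 = 0.0521, λ_2 = 1/35.1 = 0.02849.
For independent exponentials, P(A < B) = λ_1/(λ_1+λ_2) = 0.0521/0.08059 ≈ 0.646.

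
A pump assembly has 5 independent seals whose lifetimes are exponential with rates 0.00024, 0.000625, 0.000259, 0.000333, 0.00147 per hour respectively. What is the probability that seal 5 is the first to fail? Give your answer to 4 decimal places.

0.5022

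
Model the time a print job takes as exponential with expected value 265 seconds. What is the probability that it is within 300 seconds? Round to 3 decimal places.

0.678

The rate is λ = 1/265 = 0.00377358 per second.
P(X ≤ 300) = 1 − e^(−λ·300) = 1 − e^(−1.1321) ≈ 0.678.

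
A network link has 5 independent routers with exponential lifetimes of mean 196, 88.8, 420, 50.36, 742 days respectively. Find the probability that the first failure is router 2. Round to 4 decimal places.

0.2819

Rates: λ_i = 1/mean_i → 0.00510204, 0.0112613, 0.00238095, 0.019857, 0.00134771; Σλ = 0.039949.
P(router 2 first) = λ_2/Σλ = 0.0112613/0.039949 ≈ 0.2819.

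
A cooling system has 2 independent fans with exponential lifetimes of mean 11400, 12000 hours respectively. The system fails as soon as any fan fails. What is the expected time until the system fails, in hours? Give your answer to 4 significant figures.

The first failure time is exponential with rate Σλ_i = 1/11400 + 1/12000 = 0.000171053 per hour.
E[min] = 1/Σλ = 1/0.000171053 = 5846.15 hours.

5846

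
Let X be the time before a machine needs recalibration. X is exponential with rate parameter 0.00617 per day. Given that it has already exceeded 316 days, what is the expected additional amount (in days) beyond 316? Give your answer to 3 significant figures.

162

By memorylessness, the remaining amount past any threshold is again Exp(λ) with mean 1/λ = 162.075 days.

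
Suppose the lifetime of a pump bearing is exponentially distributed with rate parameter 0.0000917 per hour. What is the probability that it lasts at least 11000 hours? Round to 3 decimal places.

P(X > 11000) = e^(−λ·11000) = e^(−1.0087) ≈ 0.365.

0.365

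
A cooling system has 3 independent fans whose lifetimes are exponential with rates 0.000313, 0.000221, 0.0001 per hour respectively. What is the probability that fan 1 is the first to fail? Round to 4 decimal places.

0.4937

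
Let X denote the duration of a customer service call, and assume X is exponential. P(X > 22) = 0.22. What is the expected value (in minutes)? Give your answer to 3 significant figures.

14.5

e^(−λ·22) = 0.22 ⇒ λ = −ln(0.22)/22 = 0.068824.
Mean = 1/λ = 14.5298 minutes.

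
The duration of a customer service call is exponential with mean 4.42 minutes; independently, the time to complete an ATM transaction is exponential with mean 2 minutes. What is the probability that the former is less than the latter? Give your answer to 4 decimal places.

0.3115

λ_1 = 1/4.42 = 0.226244, λ_2 = 1/2 = 0.5.
For independent exponentials, P(the former < the latter) = λ_1/(λ_1+λ_2) = 0.226244/0.726244 ≈ 0.3115.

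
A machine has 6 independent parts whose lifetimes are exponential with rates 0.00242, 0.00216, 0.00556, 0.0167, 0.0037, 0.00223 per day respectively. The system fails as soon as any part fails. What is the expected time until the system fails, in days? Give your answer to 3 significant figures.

The time to first failure is exponential with rate Σλ = 0.00242 + 0.00216 + 0.00556 + 0.0167 + 0.0037 + 0.00223 = 0.03277.
E[min] = 1/Σλ = 1/0.03277 = 30.5157 days.

30.5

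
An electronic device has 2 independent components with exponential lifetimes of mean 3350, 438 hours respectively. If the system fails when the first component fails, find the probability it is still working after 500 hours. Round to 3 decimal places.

The first failure time is exponential with rate Σλ_i = 1/3350 + 1/438 = 0.00258161 per hour.
P(min > 500) = e^(−0.00258161·500) = e^(−1.2908) ≈ 0.275.

0.275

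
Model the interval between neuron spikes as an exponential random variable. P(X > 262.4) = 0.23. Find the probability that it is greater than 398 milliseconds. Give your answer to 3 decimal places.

0.108

e^(−λ·262.4) = 0.23 ⇒ λ = −ln(0.23)/262.4 = 0.0056009.
P(X > 398) = e^(−0.0056009·398) = e^(−2.2292) ≈ 0.108.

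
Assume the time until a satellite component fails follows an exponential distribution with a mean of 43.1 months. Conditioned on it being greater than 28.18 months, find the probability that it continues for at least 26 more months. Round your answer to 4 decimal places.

0.5470

The rate is λ = 1/43.1 = 0.0232019 per month.
By the memoryless property, P(X > 28.18+26 | X > 28.18) = P(X > 26).
P(X > 26) = e^(−0.60325) ≈ 0.5470.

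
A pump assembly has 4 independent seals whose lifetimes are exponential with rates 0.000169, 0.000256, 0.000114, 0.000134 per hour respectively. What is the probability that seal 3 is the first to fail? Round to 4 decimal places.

0.1694

The time to first failure is exponential with rate Σλ = 0.000169 + 0.000256 + 0.000114 + 0.000134 = 0.000673.
P(seal 3 first) = λ_3/Σλ = 0.000114/0.000673 ≈ 0.1694.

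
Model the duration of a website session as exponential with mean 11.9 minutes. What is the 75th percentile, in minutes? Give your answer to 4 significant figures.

The rate is λ = 1/11.9 = 0.0840336 per minute.
Set 1 − e^(−λt) = 0.75, so t = −ln(0.25)/λ = 1.3863/0.0840336 ≈ 16.4969 minutes.

16.50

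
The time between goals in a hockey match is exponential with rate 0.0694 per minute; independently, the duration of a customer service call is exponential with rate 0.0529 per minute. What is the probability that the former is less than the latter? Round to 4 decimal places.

0.5675

λ_1 = 0.0694, λ_2 = 0.0529.
For independent exponentials, P(the former < the latter) = λ_1/(λ_1+λ_2) = 0.0694/0.1223 ≈ 0.5675.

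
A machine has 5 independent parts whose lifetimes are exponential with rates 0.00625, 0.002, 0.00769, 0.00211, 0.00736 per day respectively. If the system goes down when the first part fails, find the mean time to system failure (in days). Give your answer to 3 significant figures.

The time to first failure is exponential with rate Σλ = 0.00625 + 0.002 + 0.00769 + 0.00211 + 0.00736 = 0.02541.
E[min] = 1/Σλ = 1/0.02541 = 39.3546 days.

39.4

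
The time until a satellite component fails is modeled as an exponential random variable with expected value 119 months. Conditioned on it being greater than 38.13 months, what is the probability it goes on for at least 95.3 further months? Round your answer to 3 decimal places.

0.449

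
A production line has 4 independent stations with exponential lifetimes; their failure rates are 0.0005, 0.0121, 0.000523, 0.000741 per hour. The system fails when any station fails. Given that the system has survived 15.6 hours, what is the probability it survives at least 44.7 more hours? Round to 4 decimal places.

Time to first failure ~ Exp(Σλ) with Σλ = 0.013864.
By memorylessness, P(T > 15.6+44.7 | T > 15.6) = P(T > 44.7) = e^(−0.013864·44.7) ≈ 0.5381.

0.5381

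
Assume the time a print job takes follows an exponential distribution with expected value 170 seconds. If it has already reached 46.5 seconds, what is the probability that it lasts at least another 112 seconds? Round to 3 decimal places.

0.517

The rate is λ = 1/170 = 0.00588235 per second.
P(X > s+t | X > s) = e^(−λ(s+t))/e^(−λs) = e^(−λt), independent of s = 46.5.
P(X > 112) = e^(−0.65882) ≈ 0.517.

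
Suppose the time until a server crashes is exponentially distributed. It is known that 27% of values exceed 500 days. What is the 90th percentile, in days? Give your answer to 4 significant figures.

879.3

e^(−λ·500) = 0.27 ⇒ λ = −ln(0.27)/500 = 0.00261867.
90th percentile: 1 − e^(−λt) = 0.9, t = −ln(0.1)/λ = 879.297 days.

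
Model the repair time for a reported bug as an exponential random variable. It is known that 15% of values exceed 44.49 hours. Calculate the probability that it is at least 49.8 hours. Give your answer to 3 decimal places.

0.120

e^(−λ·44.49) = 0.15 ⇒ λ = −ln(0.15)/44.49 = 0.0426415.
P(X > 49.8) = e^(−0.0426415·49.8) = e^(−2.1235) ≈ 0.120.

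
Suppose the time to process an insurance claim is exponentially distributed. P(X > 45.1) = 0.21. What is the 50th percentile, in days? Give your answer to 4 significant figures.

20.03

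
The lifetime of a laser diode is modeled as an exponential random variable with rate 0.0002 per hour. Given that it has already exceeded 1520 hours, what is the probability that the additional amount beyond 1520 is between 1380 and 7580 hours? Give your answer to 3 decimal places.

Memoryless: the residual past 1520 is again Exp(λ).
P(1380 < residual < 7580) = e^(−λ·1380) − e^(−λ·7580) = 0.75881 − 0.21959 ≈ 0.539.

0.539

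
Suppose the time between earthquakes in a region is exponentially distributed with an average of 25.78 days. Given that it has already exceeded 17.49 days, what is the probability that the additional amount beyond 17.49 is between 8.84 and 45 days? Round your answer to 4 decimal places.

0.5352

The rate is λ = 1/25.78 = 0.0387898 per day.
Memoryless: the residual past 17.49 is again Exp(λ).
P(8.84 < residual < 45) = e^(−λ·8.84) − e^(−λ·45) = 0.70971 − 0.17455 ≈ 0.5352.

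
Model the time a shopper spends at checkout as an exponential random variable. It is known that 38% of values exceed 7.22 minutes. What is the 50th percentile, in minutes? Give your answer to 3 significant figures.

e^(−λ·7.22) = 0.38 ⇒ λ = −ln(0.38)/7.22 = 0.134014.
50th percentile: 1 − e^(−λt) = 0.5, t = −ln(0.5)/λ = 5.17218 minutes.

5.17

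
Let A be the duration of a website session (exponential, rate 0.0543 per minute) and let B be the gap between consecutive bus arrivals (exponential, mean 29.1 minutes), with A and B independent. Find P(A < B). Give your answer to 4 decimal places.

λ_1 = 0.0543, λ_2 = 1/29.1 = 0.0343643.
For independent exponentials, P(A < B) = λ_1/(λ_1+λ_2) = 0.0543/0.0886643 ≈ 0.6124.

0.6124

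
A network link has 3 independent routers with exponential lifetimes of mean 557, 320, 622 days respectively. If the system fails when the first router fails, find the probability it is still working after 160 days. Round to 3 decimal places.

0.352

The first failure time is exponential with rate Σλ_i = 1/557 + 1/320 + 1/622 = 0.00652805 per day.
P(min > 160) = e^(−0.00652805·160) = e^(−1.0445) ≈ 0.352.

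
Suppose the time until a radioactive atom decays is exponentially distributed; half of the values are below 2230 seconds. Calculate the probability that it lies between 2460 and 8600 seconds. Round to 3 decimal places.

For an exponential, median = ln(2)/λ, so λ = ln 2 / 2230 = 0.000310828 per second.
P(2460 < X < 8600) = e^(−λ·2460) − e^(−λ·8600) = 0.46550 − 0.06904 ≈ 0.396.

0.396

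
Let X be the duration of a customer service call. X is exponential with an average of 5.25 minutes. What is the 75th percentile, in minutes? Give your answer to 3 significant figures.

The rate is λ = 1/5.25 = 0.190476 per minute.
Set 1 − e^(−λt) = 0.75, so t = −ln(0.25)/λ = 1.3863/0.190476 ≈ 7.27805 minutes.

7.28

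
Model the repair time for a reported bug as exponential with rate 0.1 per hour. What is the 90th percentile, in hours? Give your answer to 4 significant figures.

Set 1 − e^(−λt) = 0.9, so t = −ln(0.1)/λ = 2.3026/0.1 ≈ 23.0259 hours.

23.03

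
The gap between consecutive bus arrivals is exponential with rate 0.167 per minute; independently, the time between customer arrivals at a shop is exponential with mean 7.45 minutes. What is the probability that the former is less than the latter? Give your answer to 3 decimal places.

λ_1 = 0.167, λ_2 = 1/7.45 = 0.134228.
For independent exponentials, P(the former < the latter) = λ_1/(λ_1+λ_2) = 0.167/0.301228 ≈ 0.554.

0.554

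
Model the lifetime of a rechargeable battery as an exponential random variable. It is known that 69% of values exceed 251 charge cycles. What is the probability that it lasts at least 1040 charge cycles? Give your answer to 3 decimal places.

0.215

e^(−λ·251) = 0.69 ⇒ λ = −ln(0.69)/251 = 0.00147834.
P(X > 1040) = e^(−0.00147834·1040) = e^(−1.5375) ≈ 0.215.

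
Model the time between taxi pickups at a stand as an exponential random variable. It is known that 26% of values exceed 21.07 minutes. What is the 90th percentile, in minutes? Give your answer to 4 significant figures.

e^(−λ·21.07) = 0.26 ⇒ λ = −ln(0.26)/21.07 = 0.0639333.
90th percentile: 1 − e^(−λt) = 0.9, t = −ln(0.1)/λ = 36.0155 minutes.

36.02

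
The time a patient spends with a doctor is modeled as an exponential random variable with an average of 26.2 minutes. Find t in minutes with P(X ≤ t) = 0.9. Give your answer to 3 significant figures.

The rate is λ = 1/26.2 = 0.0381679 per minute.
Set 1 − e^(−λt) = 0.9, so t = −ln(0.1)/λ = 2.3026/0.0381679 ≈ 60.3277 minutes.

60.3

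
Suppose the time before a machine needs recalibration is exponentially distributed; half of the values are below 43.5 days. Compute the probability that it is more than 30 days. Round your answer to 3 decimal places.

0.620

For an exponential, median = ln(2)/λ, so λ = ln 2 / 43.5 = 0.0159344 per day.
P(X > 30) = e^(−λ·30) = e^(−0.47803) ≈ 0.620.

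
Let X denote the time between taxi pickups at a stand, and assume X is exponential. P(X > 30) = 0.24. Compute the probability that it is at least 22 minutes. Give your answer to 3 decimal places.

e^(−λ·30) = 0.24 ⇒ λ = −ln(0.24)/30 = 0.0475705.
P(X > 22) = e^(−0.0475705·22) = e^(−1.0466) ≈ 0.351.

0.351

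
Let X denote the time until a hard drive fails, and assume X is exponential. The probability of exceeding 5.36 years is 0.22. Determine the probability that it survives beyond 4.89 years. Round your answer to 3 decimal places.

0.251

e^(−λ·5.36) = 0.22 ⇒ λ = −ln(0.22)/5.36 = 0.282487.
P(X > 4.89) = e^(−0.282487·4.89) = e^(−1.3814) ≈ 0.251.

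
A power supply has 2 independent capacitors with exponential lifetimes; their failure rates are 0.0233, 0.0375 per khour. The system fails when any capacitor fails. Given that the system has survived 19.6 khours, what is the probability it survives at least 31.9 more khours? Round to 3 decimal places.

0.144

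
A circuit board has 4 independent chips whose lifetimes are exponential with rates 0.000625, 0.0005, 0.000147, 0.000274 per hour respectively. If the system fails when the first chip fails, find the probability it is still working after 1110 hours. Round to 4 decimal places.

The time to first failure is exponential with rate Σλ = 0.000625 + 0.0005 + 0.000147 + 0.000274 = 0.001546.
P(min > 1110) = e^(−0.001546·1110) = e^(−1.7161) ≈ 0.1798.

0.1798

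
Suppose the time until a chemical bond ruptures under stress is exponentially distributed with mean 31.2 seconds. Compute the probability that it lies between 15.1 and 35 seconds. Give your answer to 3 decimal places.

0.291

The rate is λ = 1/31.2 = 0.0320513 per second.
P(15.1 < X < 35) = e^(−λ·15.1) − e^(−λ·35) = 0.61633 − 0.32569 ≈ 0.291.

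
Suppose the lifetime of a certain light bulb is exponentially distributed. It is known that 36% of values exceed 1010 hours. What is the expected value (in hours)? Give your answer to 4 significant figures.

988.6

e^(−λ·1010) = 0.36 ⇒ λ = −ln(0.36)/1010 = 0.00101154.
Mean = 1/λ = 988.596 hours.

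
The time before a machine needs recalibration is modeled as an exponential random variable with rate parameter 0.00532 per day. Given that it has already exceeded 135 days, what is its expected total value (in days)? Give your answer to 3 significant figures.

323

By memorylessness, E[X | X > 135] = 135 + 1/λ = 135 + 187.97 = 322.97 days.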